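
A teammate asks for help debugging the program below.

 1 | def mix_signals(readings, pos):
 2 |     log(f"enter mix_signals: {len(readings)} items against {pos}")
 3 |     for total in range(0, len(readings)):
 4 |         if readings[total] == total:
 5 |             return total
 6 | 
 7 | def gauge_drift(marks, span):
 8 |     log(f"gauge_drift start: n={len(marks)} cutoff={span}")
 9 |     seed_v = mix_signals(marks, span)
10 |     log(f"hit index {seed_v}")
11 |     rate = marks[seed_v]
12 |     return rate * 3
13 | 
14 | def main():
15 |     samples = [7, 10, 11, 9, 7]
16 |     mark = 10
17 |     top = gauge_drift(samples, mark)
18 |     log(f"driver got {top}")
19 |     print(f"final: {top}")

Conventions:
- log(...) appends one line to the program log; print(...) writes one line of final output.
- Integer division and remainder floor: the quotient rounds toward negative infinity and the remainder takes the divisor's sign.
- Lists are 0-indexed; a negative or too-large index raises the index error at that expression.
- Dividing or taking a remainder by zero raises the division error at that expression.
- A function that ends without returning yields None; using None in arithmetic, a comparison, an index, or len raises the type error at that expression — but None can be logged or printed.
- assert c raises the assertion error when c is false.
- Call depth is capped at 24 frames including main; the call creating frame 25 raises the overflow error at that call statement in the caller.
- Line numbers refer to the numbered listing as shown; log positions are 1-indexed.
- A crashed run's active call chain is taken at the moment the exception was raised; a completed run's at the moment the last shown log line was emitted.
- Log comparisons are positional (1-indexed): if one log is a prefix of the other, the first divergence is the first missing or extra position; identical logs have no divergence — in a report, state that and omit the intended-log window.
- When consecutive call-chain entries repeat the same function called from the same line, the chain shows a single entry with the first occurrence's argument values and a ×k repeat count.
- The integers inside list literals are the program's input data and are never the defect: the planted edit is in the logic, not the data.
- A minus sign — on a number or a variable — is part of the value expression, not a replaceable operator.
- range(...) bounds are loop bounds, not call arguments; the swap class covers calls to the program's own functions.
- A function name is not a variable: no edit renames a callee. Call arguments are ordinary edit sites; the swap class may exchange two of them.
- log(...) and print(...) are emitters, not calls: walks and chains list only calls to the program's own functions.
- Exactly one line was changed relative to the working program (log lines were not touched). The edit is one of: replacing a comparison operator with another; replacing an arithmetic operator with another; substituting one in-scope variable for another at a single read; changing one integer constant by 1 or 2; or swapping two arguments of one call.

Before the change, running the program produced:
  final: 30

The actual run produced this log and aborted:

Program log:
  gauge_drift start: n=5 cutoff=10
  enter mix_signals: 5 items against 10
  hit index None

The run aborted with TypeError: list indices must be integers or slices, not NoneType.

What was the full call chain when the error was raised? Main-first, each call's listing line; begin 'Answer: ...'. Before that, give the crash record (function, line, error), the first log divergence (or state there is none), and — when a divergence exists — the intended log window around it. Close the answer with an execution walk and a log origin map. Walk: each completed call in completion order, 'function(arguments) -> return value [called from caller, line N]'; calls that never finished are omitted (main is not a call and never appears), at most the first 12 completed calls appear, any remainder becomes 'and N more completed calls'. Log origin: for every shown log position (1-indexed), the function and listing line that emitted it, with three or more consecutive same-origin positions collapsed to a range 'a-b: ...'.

Answer: main -> gauge_drift (called at line 17).
Key fact: Log line 3 is where behavior first shows: 'hit index None' appears instead of 'hit index 1'.
Crash: gauge_drift, line 11, TypeError.
First divergence: position 3 — shown 'hit index None', intended 'hit index 1'.
Intended log window:
  1: gauge_drift start: n=5 cutoff=10
  2: enter mix_signals: 5 items against 10
  3: hit index 1
  4: driver got 30
Execution walk:
  mix_signals([7, 10, 11, 9, 7], 10) -> None  [called from gauge_drift, line 9]
Log origin:
  1: from gauge_drift, line 8
  2: from mix_signals, line 2
  3: from gauge_drift, line 10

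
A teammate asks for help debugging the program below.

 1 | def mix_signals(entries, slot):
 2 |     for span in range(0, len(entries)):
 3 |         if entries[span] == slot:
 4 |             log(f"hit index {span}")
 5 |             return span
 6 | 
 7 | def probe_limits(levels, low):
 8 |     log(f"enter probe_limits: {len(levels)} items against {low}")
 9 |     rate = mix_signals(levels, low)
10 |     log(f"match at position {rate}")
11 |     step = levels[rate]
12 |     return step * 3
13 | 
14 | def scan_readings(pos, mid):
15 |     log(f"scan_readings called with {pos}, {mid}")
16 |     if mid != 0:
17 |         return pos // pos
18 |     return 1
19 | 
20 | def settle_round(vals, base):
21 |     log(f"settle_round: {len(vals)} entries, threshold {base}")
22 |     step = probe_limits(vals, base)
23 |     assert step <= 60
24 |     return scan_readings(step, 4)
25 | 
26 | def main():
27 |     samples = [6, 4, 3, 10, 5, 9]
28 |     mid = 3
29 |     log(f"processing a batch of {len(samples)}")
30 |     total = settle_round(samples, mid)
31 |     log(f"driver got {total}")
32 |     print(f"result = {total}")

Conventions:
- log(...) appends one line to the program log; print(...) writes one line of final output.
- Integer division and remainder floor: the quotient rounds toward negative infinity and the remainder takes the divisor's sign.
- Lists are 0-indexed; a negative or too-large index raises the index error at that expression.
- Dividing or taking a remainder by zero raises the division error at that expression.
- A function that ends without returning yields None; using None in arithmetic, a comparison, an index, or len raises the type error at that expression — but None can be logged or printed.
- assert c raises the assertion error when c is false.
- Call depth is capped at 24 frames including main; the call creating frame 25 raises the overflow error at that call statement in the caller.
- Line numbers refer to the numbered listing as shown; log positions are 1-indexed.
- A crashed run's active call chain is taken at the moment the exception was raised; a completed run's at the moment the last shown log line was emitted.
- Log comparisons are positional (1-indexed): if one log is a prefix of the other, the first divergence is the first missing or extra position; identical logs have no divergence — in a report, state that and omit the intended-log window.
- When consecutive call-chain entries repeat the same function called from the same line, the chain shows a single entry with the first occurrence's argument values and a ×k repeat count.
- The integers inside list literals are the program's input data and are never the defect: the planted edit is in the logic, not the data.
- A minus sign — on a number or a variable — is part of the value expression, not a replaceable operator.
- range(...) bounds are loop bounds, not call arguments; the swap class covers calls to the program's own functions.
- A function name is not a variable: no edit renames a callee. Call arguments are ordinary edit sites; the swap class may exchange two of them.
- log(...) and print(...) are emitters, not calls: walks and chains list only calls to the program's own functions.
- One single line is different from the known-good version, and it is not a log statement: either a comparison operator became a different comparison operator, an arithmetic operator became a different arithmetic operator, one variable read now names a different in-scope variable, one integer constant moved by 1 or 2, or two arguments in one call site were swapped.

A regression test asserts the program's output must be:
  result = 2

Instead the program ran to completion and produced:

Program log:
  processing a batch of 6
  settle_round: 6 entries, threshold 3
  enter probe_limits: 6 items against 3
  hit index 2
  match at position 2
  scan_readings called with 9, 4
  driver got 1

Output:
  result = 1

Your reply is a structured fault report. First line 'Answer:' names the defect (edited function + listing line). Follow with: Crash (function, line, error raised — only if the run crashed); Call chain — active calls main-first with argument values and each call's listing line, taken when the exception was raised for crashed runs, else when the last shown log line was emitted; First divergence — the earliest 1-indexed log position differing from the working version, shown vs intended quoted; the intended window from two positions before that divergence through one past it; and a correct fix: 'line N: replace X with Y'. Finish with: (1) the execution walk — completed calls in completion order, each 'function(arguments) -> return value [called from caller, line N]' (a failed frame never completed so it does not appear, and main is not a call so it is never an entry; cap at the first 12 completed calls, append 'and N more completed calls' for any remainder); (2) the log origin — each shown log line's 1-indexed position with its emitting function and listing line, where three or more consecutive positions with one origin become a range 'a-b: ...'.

Answer: the defect is in scan_readings at line 17.
Key observation: Everything matches until log position 7, which reads 'driver got 1' in place of 'driver got 2'.
Call chain: main.
First divergence: at position 7 the run shows 'driver got 1' where the working version logs 'driver got 2'.
Intended log window:
  5: match at position 2
  6: scan_readings called with 9, 4
  7: driver got 2
Execution walk:
  mix_signals([6, 4, 3, 10, 5, 9], 3) -> 2  [called from probe_limits, line 9]
  probe_limits([6, 4, 3, 10, 5, 9], 3) -> 9  [called from settle_round, line 22]
  scan_readings(9, 4) -> 1  [called from settle_round, line 24]
  settle_round([6, 4, 3, 10, 5, 9], 3) -> 1  [called from main, line 30]
Log line origins:
  1 — main, line 29
  2 — settle_round, line 21
  3 — probe_limits, line 8
  4 — mix_signals, line 4
  5 — probe_limits, line 10
  6 — scan_readings, line 15
  7 — main, line 31
A correct fix: line 17: replace `pos // pos` with `pos // mid`.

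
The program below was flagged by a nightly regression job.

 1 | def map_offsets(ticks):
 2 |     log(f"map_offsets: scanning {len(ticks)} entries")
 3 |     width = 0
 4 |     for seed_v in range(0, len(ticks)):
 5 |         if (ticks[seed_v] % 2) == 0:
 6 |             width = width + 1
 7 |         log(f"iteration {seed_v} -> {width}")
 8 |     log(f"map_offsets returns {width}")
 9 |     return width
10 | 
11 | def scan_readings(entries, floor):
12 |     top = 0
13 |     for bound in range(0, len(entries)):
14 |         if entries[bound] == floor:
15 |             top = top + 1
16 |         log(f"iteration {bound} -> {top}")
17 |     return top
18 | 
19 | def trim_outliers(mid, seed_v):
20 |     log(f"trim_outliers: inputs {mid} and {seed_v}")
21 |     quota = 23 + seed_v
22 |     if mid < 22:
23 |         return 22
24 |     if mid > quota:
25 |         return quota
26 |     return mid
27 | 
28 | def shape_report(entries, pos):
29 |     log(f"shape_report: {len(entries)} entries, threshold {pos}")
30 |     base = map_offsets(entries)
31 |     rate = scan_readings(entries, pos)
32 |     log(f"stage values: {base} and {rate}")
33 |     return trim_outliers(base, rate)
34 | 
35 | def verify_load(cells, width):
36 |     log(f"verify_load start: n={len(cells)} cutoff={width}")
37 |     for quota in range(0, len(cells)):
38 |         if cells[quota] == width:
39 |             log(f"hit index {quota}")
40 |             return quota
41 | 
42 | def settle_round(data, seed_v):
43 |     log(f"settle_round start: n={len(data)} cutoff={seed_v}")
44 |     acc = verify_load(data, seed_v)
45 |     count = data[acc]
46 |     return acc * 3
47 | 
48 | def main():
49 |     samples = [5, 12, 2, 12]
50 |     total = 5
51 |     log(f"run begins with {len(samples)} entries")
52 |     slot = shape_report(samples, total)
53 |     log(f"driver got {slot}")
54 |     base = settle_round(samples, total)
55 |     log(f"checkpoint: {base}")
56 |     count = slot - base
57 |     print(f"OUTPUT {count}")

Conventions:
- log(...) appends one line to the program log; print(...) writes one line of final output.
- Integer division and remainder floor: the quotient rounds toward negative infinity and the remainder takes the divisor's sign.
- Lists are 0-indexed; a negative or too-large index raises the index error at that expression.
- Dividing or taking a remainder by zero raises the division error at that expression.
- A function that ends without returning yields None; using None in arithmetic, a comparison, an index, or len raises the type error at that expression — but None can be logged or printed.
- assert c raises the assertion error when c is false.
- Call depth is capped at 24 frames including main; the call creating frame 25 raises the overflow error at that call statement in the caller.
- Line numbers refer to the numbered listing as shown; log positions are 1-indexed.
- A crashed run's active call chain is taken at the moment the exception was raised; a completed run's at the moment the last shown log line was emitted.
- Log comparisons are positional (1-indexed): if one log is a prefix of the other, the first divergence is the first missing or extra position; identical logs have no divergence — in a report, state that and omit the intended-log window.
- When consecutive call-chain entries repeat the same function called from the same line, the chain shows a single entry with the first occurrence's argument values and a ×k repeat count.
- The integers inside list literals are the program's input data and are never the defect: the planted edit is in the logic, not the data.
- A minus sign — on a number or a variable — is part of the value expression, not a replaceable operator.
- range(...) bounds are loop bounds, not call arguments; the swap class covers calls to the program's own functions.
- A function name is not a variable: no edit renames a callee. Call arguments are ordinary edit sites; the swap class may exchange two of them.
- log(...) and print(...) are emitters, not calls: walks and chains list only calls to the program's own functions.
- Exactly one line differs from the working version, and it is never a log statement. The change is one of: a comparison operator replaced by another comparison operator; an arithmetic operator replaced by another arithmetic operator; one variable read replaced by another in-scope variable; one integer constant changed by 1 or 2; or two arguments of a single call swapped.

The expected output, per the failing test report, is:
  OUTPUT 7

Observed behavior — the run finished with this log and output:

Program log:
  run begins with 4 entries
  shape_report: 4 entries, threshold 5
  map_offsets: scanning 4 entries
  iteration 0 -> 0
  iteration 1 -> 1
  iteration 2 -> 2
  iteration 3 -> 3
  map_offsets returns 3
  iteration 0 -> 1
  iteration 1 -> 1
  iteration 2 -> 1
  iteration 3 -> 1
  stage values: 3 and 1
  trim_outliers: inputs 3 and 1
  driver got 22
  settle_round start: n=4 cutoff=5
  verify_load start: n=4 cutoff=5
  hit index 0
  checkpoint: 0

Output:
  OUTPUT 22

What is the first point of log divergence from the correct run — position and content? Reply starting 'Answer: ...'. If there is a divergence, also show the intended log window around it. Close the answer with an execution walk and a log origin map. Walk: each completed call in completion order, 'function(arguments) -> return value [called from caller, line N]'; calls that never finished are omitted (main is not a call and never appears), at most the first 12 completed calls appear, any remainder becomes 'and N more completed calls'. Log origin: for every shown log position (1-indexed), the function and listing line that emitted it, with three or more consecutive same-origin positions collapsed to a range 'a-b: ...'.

Answer: at position 19 the run shows 'checkpoint: 0' where the working version logs 'checkpoint: 15'.
Intended log window:
  17: verify_load start: n=4 cutoff=5
  18: hit index 0
  19: checkpoint: 15
Execution walk:
  map_offsets([5, 12, 2, 12]) -> 3  [called from shape_report, line 30]
  scan_readings([5, 12, 2, 12], 5) -> 1  [called from shape_report, line 31]
  trim_outliers(3, 1) -> 22  [called from shape_report, line 33]
  shape_report([5, 12, 2, 12], 5) -> 22  [called from main, line 52]
  verify_load([5, 12, 2, 12], 5) -> 0  [called from settle_round, line 44]
  settle_round([5, 12, 2, 12], 5) -> 0  [called from main, line 54]
Log origins:
  1: emitted by main (line 51)
  2: emitted by shape_report (line 29)
  3: emitted by map_offsets (line 2)
  4-7: emitted by map_offsets (line 7)
  8: emitted by map_offsets (line 8)
  9-12: emitted by scan_readings (line 16)
  13: emitted by shape_report (line 32)
  14: emitted by trim_outliers (line 20)
  15: emitted by main (line 53)
  16: emitted by settle_round (line 43)
  17: emitted by verify_load (line 36)
  18: emitted by verify_load (line 39)
  19: emitted by main (line 55)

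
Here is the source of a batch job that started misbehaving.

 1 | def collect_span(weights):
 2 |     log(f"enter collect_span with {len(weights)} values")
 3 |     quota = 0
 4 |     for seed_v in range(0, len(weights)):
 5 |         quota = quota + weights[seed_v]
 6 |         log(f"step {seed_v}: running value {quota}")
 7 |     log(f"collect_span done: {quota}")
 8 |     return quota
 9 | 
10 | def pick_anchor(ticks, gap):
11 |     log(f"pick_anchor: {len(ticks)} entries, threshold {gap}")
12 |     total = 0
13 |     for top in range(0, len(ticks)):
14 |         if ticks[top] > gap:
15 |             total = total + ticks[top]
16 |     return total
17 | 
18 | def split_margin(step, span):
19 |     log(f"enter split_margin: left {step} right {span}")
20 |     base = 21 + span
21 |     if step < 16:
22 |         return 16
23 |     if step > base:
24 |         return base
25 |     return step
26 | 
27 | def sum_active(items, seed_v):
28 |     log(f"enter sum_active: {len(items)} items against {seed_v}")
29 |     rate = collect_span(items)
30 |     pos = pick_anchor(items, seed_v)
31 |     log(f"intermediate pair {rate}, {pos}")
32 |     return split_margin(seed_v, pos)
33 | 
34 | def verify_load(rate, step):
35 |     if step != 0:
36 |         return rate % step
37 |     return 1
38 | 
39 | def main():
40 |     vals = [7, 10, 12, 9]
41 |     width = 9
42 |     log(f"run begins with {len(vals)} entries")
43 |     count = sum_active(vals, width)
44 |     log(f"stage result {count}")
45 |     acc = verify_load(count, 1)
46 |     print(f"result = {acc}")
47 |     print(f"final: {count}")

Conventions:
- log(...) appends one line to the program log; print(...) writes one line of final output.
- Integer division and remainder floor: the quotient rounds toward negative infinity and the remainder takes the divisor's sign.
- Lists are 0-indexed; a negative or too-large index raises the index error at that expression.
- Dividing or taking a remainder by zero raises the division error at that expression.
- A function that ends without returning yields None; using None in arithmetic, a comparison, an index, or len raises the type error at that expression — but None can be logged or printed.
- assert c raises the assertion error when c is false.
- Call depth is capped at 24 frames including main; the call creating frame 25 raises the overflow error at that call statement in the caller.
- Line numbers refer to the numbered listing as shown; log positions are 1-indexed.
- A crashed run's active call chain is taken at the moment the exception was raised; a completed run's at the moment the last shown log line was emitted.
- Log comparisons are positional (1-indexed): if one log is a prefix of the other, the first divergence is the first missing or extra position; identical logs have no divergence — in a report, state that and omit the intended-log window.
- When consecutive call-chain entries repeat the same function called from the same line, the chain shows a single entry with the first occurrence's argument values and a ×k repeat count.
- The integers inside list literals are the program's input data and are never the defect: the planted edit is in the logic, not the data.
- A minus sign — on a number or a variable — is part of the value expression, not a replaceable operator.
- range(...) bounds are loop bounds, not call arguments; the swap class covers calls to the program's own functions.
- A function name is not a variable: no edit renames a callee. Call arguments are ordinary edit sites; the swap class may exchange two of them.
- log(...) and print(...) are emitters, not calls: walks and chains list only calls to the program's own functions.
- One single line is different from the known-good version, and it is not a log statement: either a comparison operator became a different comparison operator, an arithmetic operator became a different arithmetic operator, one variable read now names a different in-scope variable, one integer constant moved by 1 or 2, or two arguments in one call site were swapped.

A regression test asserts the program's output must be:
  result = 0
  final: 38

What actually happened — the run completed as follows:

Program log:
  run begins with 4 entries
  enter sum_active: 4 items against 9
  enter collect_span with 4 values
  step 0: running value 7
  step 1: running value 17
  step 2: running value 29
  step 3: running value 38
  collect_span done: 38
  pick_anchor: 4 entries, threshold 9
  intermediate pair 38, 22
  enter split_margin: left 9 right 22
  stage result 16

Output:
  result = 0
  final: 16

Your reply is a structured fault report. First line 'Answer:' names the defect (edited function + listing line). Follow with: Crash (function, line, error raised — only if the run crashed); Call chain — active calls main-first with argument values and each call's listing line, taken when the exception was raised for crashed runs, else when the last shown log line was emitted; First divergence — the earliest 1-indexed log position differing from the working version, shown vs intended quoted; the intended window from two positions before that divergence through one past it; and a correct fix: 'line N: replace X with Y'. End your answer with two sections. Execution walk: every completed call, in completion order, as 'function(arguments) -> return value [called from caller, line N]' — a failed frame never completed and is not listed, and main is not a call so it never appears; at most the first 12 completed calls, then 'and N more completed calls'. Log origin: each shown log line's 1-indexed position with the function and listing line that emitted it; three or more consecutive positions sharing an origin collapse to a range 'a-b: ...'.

Answer: the defect is in sum_active at line 32.
Key observation: Position 11 is the first bad log line: 'enter split_margin: left 9 right 22' should read 'enter split_margin: left 38 right 22'.
Call chain: main.
First divergence: at position 11 the run shows 'enter split_margin: left 9 right 22' where the working version logs 'enter split_margin: left 38 right 22'.
Intended log window:
  9: pick_anchor: 4 entries, threshold 9
  10: intermediate pair 38, 22
  11: enter split_margin: left 38 right 22
  12: stage result 38
Execution walk:
  collect_span([7, 10, 12, 9]) -> 38  [called from sum_active, line 29]
  pick_anchor([7, 10, 12, 9], 9) -> 22  [called from sum_active, line 30]
  split_margin(9, 22) -> 16  [called from sum_active, line 32]
  sum_active([7, 10, 12, 9], 9) -> 16  [called from main, line 43]
  verify_load(16, 1) -> 0  [called from main, line 45]
Log origin:
  1 — main, line 42
  2 — sum_active, line 28
  3 — collect_span, line 2
  4-7 — collect_span, line 6
  8 — collect_span, line 7
  9 — pick_anchor, line 11
  10 — sum_active, line 31
  11 — split_margin, line 19
  12 — main, line 44
A correct fix: line 32: replace `seed_v` with `rate`.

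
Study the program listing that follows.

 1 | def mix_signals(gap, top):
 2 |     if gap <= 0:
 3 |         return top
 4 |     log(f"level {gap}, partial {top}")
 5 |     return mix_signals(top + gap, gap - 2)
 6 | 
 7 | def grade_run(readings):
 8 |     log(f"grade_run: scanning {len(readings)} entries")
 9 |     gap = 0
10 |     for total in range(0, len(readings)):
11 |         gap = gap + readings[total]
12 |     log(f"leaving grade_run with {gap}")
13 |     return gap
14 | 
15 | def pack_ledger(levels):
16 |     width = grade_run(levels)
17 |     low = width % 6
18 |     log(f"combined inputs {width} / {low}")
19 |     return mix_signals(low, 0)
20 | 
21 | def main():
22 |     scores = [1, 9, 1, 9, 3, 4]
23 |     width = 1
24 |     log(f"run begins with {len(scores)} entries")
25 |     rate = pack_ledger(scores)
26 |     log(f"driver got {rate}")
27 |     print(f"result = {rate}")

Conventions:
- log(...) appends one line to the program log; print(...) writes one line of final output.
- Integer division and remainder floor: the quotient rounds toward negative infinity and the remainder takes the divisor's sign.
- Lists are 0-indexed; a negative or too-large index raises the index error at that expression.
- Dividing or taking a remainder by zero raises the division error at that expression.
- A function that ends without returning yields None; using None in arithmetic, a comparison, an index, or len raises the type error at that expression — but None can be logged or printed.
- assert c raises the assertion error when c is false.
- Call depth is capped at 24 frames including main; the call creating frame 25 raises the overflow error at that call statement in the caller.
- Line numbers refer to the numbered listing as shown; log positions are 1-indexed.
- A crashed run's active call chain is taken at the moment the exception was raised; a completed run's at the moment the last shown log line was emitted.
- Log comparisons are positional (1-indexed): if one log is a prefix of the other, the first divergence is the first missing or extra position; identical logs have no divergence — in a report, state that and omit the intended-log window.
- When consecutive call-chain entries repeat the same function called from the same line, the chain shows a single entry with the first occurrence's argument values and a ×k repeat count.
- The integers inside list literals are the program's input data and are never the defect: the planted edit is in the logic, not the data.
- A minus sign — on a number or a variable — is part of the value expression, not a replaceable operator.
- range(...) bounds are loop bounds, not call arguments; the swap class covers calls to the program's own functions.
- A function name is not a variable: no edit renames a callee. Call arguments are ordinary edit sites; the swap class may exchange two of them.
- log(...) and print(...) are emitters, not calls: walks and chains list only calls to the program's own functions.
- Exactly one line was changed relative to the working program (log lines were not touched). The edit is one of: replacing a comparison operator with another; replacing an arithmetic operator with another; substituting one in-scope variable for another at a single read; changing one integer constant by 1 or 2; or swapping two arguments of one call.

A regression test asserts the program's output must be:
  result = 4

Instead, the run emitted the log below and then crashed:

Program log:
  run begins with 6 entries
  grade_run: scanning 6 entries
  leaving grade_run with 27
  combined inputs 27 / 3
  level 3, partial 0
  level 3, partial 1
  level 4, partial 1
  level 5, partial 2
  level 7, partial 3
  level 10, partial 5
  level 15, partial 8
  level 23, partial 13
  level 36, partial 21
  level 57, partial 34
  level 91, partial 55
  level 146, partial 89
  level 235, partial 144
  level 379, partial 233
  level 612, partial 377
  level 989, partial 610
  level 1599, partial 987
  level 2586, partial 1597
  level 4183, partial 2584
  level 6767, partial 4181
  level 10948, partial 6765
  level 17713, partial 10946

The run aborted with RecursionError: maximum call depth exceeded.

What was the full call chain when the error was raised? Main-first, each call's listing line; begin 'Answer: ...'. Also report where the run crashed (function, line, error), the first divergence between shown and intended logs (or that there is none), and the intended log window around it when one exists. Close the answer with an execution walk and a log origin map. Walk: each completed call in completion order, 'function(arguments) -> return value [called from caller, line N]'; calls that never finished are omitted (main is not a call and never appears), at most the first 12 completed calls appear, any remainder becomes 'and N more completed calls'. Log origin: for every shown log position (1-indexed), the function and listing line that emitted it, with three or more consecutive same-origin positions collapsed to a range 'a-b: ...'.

Answer: main -> pack_ledger (called at line 25) -> mix_signals (called at line 19) -> mix_signals (called at line 5) ×21.
Core observation: Position 6 is the first bad log line: 'level 3, partial 1' should read 'level 1, partial 3'.
Crash: mix_signals, line 5, RecursionError.
First divergence: position 6 — shown 'level 3, partial 1', intended 'level 1, partial 3'.
Intended log window:
  4: combined inputs 27 / 3
  5: level 3, partial 0
  6: level 1, partial 3
  7: driver got 4
Execution walk:
  grade_run([1, 9, 1, 9, 3, 4]) -> 27  [called from pack_ledger, line 16]
Log origin:
  1: logged in main at line 24
  2: logged in grade_run at line 8
  3: logged in grade_run at line 12
  4: logged in pack_ledger at line 18
  5-26: logged in mix_signals at line 4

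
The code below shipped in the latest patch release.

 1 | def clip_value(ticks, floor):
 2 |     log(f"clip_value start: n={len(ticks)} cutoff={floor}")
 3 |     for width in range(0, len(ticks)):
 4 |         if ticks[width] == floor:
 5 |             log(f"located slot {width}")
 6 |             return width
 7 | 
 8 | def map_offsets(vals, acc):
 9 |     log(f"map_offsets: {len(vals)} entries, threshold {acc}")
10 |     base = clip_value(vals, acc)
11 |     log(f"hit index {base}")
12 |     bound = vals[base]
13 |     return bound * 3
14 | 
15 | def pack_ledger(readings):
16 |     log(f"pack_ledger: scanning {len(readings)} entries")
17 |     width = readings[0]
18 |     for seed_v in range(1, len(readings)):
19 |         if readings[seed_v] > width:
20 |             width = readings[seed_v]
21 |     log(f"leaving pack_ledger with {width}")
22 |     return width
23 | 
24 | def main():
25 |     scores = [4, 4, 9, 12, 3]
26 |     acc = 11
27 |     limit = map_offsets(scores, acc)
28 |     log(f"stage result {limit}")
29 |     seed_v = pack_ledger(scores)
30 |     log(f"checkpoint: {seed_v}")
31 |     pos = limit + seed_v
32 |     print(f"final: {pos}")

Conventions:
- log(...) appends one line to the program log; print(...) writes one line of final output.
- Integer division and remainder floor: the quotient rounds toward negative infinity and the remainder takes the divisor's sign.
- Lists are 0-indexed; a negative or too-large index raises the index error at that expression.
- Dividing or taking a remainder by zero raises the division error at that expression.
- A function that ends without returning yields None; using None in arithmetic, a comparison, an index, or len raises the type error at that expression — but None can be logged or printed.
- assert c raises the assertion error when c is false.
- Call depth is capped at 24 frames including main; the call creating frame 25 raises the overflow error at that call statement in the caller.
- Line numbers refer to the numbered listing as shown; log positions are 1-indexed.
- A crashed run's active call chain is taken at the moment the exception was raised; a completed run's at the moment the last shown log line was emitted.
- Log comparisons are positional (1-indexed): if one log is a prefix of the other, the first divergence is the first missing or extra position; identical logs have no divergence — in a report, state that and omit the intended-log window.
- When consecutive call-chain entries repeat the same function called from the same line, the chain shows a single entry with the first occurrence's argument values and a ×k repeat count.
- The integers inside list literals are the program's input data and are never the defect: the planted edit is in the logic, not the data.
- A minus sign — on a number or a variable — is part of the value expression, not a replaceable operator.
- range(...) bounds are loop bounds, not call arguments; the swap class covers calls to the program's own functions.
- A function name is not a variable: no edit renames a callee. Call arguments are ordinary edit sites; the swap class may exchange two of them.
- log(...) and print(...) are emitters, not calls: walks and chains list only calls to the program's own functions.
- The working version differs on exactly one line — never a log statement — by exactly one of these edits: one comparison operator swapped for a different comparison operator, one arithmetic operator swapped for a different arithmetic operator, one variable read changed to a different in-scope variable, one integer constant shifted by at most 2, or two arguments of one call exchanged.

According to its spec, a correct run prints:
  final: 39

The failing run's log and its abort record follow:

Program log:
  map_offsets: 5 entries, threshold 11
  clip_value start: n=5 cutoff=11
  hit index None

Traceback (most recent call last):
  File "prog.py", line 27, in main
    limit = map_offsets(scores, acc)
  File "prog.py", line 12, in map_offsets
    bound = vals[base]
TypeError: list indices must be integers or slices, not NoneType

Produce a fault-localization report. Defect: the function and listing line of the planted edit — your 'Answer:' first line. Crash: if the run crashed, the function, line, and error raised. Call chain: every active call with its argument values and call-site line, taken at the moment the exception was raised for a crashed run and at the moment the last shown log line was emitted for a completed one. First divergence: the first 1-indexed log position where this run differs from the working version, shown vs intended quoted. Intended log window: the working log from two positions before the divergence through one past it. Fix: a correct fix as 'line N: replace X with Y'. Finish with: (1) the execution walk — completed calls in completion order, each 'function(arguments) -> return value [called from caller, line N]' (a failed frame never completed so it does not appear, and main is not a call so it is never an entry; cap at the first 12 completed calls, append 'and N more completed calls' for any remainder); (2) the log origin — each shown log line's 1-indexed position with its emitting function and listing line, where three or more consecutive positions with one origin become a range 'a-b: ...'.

Answer: the defect is in main at line 26.
The tell: At log position 1 the runs split — shown 'map_offsets: 5 entries, threshold 11', but the working version logs 'map_offsets: 5 entries, threshold 9'.
Crash: map_offsets, line 12, TypeError.
Call chain: main -> map_offsets([4, 4, 9, 12, 3], 11) (called at line 27).
First divergence: position 1 — shown 'map_offsets: 5 entries, threshold 11', intended 'map_offsets: 5 entries, threshold 9'.
Intended log window:
  1: map_offsets: 5 entries, threshold 9
  2: clip_value start: n=5 cutoff=9
Execution walk:
  clip_value([4, 4, 9, 12, 3], 11) -> None  [called from map_offsets, line 10]
Origin of each log line:
  1: emitted by map_offsets (line 9)
  2: emitted by clip_value (line 2)
  3: emitted by map_offsets (line 11)
A correct fix: line 26: replace `11` with `9`.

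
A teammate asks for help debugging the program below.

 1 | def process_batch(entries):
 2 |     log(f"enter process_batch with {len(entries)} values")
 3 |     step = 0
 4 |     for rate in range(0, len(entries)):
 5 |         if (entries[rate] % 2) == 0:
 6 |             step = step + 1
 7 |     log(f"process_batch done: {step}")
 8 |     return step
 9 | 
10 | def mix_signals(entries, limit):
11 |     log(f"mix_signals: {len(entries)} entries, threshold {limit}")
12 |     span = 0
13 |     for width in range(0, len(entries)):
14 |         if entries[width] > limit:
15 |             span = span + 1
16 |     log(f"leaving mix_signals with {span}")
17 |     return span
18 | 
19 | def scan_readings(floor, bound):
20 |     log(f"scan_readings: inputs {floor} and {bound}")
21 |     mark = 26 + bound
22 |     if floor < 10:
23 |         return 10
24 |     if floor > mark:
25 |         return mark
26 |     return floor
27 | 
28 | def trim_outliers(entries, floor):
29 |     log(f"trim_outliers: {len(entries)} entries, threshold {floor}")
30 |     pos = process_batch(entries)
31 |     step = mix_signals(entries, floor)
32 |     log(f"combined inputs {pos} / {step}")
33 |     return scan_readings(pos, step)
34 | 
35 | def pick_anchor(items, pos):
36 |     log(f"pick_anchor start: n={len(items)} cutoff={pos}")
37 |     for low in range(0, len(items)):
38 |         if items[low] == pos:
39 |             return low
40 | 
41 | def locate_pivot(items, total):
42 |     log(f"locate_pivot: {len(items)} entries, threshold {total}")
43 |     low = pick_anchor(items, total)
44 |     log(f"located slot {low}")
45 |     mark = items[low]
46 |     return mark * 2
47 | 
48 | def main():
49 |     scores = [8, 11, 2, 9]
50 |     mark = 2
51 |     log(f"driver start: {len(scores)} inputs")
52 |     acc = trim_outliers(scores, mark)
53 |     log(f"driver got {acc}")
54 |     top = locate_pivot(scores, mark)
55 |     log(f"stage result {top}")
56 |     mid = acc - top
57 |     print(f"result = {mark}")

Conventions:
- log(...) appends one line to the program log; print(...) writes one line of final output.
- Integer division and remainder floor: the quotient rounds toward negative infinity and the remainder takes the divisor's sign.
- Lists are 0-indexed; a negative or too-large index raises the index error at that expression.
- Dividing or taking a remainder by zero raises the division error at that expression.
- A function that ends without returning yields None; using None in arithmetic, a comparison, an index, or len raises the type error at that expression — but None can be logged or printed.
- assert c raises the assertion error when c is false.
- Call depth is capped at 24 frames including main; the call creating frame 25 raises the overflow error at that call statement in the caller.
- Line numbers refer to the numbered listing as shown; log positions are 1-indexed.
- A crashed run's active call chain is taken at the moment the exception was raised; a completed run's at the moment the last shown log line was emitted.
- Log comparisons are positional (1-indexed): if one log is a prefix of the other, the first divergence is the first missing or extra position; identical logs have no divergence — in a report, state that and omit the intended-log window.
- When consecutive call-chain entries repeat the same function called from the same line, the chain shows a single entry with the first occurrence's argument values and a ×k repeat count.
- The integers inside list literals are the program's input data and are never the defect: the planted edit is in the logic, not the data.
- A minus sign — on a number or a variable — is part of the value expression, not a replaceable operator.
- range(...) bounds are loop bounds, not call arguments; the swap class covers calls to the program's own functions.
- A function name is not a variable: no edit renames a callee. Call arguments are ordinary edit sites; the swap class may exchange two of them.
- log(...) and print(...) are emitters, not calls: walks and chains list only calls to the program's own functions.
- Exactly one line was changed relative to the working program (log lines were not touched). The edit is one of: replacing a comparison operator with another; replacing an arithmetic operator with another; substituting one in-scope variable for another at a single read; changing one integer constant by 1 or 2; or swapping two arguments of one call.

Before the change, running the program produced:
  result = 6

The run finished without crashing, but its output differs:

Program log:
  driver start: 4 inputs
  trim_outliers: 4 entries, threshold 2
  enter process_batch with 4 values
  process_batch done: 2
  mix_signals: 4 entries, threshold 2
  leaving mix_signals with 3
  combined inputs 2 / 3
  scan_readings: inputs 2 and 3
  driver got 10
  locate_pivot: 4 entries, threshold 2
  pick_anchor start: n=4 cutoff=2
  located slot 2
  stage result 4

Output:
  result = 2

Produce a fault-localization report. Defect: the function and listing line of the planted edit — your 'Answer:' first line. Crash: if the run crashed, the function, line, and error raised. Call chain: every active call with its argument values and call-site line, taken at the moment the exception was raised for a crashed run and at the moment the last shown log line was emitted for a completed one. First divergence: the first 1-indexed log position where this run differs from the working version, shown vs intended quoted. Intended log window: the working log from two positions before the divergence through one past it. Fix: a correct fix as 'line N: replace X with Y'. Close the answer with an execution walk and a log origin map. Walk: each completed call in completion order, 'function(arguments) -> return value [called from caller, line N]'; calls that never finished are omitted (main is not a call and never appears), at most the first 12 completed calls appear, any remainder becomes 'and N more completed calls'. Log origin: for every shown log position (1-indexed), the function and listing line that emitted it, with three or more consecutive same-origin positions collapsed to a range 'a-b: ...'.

Answer: the defect is in main at line 57.
Key observation: Every logged value matches the working version; the printed result is what differs.
Call chain: main.
First divergence: none — the logs agree in full.
Execution walk:
  process_batch([8, 11, 2, 9]) -> 2  [called from trim_outliers, line 30]
  mix_signals([8, 11, 2, 9], 2) -> 3  [called from trim_outliers, line 31]
  scan_readings(2, 3) -> 10  [called from trim_outliers, line 33]
  trim_outliers([8, 11, 2, 9], 2) -> 10  [called from main, line 52]
  pick_anchor([8, 11, 2, 9], 2) -> 2  [called from locate_pivot, line 43]
  locate_pivot([8, 11, 2, 9], 2) -> 4  [called from main, line 54]
Origin of each log line:
  1: emitted by main (line 51)
  2: emitted by trim_outliers (line 29)
  3: emitted by process_batch (line 2)
  4: emitted by process_batch (line 7)
  5: emitted by mix_signals (line 11)
  6: emitted by mix_signals (line 16)
  7: emitted by trim_outliers (line 32)
  8: emitted by scan_readings (line 20)
  9: emitted by main (line 53)
  10: emitted by locate_pivot (line 42)
  11: emitted by pick_anchor (line 36)
  12: emitted by locate_pivot (line 44)
  13: emitted by main (line 55)
A correct fix: line 57: replace `mark` with `mid`.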